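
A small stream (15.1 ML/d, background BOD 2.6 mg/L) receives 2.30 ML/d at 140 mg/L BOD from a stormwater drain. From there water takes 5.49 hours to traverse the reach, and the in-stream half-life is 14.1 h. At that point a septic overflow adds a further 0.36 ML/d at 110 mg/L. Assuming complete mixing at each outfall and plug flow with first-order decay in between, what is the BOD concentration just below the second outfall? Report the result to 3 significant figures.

17.8 mg/L

Mass balance: C = (15.10·2.600 + 2.300·140.0) / 17.40 = 361.3/17.40 = 20.76 mg/L; combined flow 17.40 ML/d.
Half-life 14.1 h → k = ln 2 / 14.1 = 0.04916 h⁻¹ = 1.180 d⁻¹.
After decay, C = 20.76 × e^(−kt) = 20.76 × 0.7635 = 15.85 mg/L.
At the second outfall, C = (17.40·15.85 + 0.3600·110.0) / (17.40 + 0.3600) = 17.76 mg/L.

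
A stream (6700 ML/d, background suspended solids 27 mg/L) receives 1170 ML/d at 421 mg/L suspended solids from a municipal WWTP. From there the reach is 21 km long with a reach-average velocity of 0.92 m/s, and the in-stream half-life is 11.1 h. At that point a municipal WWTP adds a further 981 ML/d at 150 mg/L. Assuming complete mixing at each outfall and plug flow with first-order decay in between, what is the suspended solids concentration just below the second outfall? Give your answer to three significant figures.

Mass balance: C = (6700·27.00 + 1170·421.0) / 7870 = 673500/7870 = 85.57 mg/L; combined flow 7870 ML/d.
Travel time t = 21·1000 / 0.92 = 22830 s = 6.341 h.
Half-life 11.1 h → k = ln 2 / 11.1 = 0.06245 h⁻¹ = 1.499 d⁻¹.
First-order decay: C = 85.57·exp(−k·t) = 85.57·0.6730 = 57.60 mg/L.
At the second outfall, C = (7870·57.60 + 981.0·150.0) / (7870 + 981.0) = 67.84 mg/L.

67.8 mg/L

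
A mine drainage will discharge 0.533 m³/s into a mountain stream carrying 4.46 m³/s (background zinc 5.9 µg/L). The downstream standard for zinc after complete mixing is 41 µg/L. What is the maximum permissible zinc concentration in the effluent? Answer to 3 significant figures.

335 µg/L

At the limit, (Qr·Cr + Qe·Cₑ)/(Qr + Qe) = 41:
Cₑ = (4.993·41 − 4.460·5.900) / 0.5330 = 334.7 µg/L.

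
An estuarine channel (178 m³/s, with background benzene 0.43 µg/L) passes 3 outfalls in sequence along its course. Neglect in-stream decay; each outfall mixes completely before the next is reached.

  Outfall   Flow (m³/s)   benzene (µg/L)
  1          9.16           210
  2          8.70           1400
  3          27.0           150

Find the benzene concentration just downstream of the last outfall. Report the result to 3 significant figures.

81.8 µg/L

After outfall 1: Q = 178.0 + 9.160 = 187.2 m³/s; C = (178.0·0.4300 + 9.160·210.0)/187.2 = 10.69 µg/L.
After outfall 2: Q = 187.2 + 8.700 = 195.9 m³/s; C = (187.2·10.69 + 8.700·1400)/195.9 = 72.40 µg/L.
After outfall 3: Q = 195.9 + 27.00 = 222.9 m³/s; C = (195.9·72.40 + 27.00·150.0)/222.9 = 81.80 µg/L.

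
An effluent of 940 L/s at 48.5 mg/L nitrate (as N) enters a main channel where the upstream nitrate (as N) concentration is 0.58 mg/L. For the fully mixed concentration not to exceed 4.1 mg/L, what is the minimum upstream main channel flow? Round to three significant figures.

Set C_mix = 4.1: (Q·0.5800 + 940.0·48.50) / (Q + 940.0) = 4.1
→ Q = 940.0·(48.50 − 4.1)/(4.1 − 0.5800) = 11860 L/s.

11900 L/s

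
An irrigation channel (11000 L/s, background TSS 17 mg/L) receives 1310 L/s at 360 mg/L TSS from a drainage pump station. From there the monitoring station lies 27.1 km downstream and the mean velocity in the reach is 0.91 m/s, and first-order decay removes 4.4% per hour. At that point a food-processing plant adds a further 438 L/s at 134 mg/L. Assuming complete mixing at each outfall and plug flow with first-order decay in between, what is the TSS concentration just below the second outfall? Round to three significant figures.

40.2 mg/L

Mixed concentration C = ΣQC/ΣQ = (11000·17.00 + 1310·360.0) / 12310 = 658600/12310 = 53.50 mg/L; combined flow 12310 L/s.
Travel time t = 27.1·1000 / 0.91 = 29780 s = 8.272 h.
4.4%/h lost → k = −ln(1 − 0.044) = 0.04500 h⁻¹.
Applying C = C₀e^(−kt): 53.50 × 0.6892 = 36.87 mg/L.
At the second outfall, C = (12310·36.87 + 438.0·134.0) / (12310 + 438.0) = 40.21 mg/L.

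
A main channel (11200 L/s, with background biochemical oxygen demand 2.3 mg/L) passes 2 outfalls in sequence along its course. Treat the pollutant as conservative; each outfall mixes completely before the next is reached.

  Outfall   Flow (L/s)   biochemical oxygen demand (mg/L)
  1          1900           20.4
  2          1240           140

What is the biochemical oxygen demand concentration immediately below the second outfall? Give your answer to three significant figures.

Below outfall 1: Q → 13100 L/s, C = (11200·2.300 + 1900·20.40)/13100 = 4.925 mg/L.
Below outfall 2: Q → 14340 L/s, C = (13100·4.925 + 1240·140.0)/14340 = 16.61 mg/L.

16.6 mg/L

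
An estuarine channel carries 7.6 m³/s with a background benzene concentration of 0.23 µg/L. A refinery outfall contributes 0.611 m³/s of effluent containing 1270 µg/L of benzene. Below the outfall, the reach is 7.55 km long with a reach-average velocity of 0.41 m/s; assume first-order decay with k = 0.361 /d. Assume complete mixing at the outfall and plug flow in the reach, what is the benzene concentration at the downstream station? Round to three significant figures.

Mixed concentration C = ΣQC/ΣQ = (7.600·0.2300 + 0.6110·1270) / 8.211 = 777.7/8.211 = 94.72 µg/L.
Travel time t = 7.55·1000 / 0.41 = 18410 s = 5.115 h.
First-order decay: C = 94.72·exp(−k·t) = 94.72·0.9259 = 87.70 µg/L.

87.7 µg/L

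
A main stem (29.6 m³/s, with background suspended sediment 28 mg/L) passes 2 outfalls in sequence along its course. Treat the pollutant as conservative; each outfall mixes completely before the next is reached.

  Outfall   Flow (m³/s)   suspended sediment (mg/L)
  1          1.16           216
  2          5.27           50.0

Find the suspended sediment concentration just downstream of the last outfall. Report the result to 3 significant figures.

After outfall 1: Q = 29.60 + 1.160 = 30.76 m³/s; C = (29.60·28.00 + 1.160·216.0)/30.76 = 35.09 mg/L.
After outfall 2: Q = 30.76 + 5.270 = 36.03 m³/s; C = (30.76·35.09 + 5.270·50.00)/36.03 = 37.27 mg/L.

37.3 mg/L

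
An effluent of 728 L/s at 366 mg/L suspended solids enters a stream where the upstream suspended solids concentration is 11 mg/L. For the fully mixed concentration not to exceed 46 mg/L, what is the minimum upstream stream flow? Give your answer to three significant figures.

Set C_mix = 46: (Q·11.00 + 728.0·366.0) / (Q + 728.0) = 46
→ Q = 728.0·(366.0 − 46)/(46 − 11.00) = 6656 L/s.

6660 L/s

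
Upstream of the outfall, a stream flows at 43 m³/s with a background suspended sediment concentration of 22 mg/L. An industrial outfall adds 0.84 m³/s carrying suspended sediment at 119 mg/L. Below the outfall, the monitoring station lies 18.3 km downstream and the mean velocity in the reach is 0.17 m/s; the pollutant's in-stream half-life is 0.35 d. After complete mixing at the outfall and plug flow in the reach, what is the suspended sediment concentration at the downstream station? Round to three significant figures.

2.02 mg/L

After mixing, C = (43.00·22.00 + 0.8400·119.0) / 43.84 = 1046/43.84 = 23.86 mg/L.
Travel time t = 18.3·1000 / 0.17 = 107600 s = 29.90 h.
Half-life 0.35 d → k = ln 2 / 0.35 = 1.980 d⁻¹.
Applying C = C₀e^(−kt): 23.86 × 0.08480 = 2.023 mg/L.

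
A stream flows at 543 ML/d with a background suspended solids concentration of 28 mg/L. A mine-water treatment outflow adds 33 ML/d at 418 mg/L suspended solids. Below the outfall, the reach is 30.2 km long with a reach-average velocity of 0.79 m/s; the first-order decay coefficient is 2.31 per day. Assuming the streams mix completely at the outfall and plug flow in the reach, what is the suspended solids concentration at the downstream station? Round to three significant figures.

Mixed concentration C = ΣQC/ΣQ = (543.0·28.00 + 33.00·418.0) / 576.0 = 29000/576.0 = 50.34 mg/L.
Travel time t = 30.2·1000 / 0.79 = 38230 s = 10.62 h.
Decay over the reach: 50.34·exp(−kt) = 50.34·0.3599 = 18.12 mg/L.

18.1 mg/L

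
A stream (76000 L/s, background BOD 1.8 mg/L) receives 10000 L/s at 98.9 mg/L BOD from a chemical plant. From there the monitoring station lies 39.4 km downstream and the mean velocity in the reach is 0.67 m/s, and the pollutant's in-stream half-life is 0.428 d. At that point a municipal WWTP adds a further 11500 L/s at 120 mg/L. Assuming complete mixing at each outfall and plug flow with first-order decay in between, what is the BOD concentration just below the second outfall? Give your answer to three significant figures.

Mixed concentration C = ΣQC/ΣQ = (76000·1.800 + 10000·98.90) / 86000 = 1126000/86000 = 13.09 mg/L; combined flow 86000 L/s.
Travel time t = 39.4·1000 / 0.67 = 58810 s = 16.33 h.
Half-life 0.428 d → k = ln 2 / 0.428 = 1.620 d⁻¹.
After decay, C = 13.09 × e^(−kt) = 13.09 × 0.3321 = 4.348 mg/L.
At the second outfall, C = (86000·4.348 + 11500·120.0) / (86000 + 11500) = 17.99 mg/L.

18.0 mg/L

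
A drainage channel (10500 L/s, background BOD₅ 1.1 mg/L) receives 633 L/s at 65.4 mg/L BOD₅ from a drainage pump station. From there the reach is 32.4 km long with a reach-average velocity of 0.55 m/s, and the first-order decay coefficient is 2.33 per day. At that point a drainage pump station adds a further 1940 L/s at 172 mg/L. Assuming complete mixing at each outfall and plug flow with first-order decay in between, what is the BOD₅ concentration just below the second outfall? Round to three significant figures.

Flow-weighted average: C = (10500·1.100 + 633.0·65.40) / 11130 = 52950/11130 = 4.756 mg/L; combined flow 11130 L/s.
Travel time t = 32.4·1000 / 0.55 = 58910 s = 16.36 h.
After decay, C = 4.756 × e^(−kt) = 4.756 × 0.2042 = 0.9712 mg/L.
Second outfall: C = (11130·0.9712 + 1940·172.0)/13070 = 26.35 mg/L.

26.4 mg/L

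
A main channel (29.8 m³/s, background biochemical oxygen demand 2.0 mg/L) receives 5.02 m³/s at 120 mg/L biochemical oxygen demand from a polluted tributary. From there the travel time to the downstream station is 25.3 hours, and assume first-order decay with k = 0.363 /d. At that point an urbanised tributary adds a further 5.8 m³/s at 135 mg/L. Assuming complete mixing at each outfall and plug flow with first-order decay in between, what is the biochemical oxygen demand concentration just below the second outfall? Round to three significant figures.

Conservation of mass: C = (29.80·2.000 + 5.020·120.0) / 34.82 = 662.0/34.82 = 19.01 mg/L; combined flow 34.82 m³/s.
First-order decay: C = 19.01·exp(−k·t) = 19.01·0.6820 = 12.97 mg/L.
Second outfall: C = (34.82·12.97 + 5.800·135.0)/40.62 = 30.39 mg/L.

30.4 mg/L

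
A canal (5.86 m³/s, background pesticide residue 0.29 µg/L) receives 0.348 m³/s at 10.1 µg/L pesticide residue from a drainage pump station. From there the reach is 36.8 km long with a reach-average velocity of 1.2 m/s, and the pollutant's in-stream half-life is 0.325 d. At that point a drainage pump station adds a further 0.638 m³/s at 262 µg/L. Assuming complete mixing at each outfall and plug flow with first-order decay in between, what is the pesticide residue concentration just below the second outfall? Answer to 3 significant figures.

Conservation of mass: C = (5.860·0.2900 + 0.3480·10.10) / 6.208 = 5.214/6.208 = 0.8399 µg/L; combined flow 6.208 m³/s.
Travel time t = 36.8·1000 / 1.2 = 30670 s = 8.519 h.
Half-life 0.325 d → k = ln 2 / 0.325 = 2.133 d⁻¹.
Applying C = C₀e^(−kt): 0.8399 × 0.4691 = 0.3940 µg/L.
Second outfall: C = (6.208·0.3940 + 0.6380·262.0)/6.846 = 24.77 µg/L.

24.8 µg/L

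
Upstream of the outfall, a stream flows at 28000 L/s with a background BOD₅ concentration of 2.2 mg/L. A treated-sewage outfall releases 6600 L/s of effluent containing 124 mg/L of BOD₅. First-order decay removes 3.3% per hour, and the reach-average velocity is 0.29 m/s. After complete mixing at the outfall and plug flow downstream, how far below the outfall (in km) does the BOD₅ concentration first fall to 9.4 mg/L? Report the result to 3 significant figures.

31.0 km

Flow-weighted average: C = (28000·2.200 + 6600·124.0) / 34600 = 880000/34600 = 25.43 mg/L.
3.3%/h lost → k = −ln(1 − 0.033) = 0.03356 h⁻¹.
Set 25.43·exp(−k·t) = 9.4 → t = ln(25.43/9.4)/k = 106800 s = 29.66 h.
Distance = v·t = 0.29·106800 = 30970 m = 30.97 km.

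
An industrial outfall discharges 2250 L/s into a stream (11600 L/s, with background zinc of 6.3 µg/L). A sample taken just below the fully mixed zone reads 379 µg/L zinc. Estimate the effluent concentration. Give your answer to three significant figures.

2300 µg/L

Mass balance: 11600·6.300 + 2250·Cₑ = 13850·379.0
→ Cₑ = (13850·379.0 − 11600·6.300) / 2250 = 2300 µg/L.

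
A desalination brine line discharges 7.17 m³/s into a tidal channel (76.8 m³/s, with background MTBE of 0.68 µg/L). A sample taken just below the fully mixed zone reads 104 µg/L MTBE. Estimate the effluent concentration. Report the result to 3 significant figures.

1210 µg/L

Mass balance: 76.80·0.6800 + 7.170·Cₑ = 83.97·104.0
→ Cₑ = (83.97·104.0 − 76.80·0.6800) / 7.170 = 1211 µg/L.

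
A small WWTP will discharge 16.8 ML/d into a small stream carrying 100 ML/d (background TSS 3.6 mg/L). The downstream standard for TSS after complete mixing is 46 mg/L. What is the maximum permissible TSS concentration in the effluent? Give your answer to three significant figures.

At the limit, (Qr·Cr + Qe·Cₑ)/(Qr + Qe) = 46:
Cₑ = (116.8·46 − 100.0·3.600) / 16.80 = 298.4 mg/L.

298 mg/L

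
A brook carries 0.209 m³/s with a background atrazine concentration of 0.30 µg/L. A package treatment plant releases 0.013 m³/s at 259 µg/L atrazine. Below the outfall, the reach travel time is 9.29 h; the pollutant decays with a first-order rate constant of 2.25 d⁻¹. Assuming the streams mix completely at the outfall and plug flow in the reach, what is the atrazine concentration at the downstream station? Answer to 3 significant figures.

Mass balance: C = (0.2090·0.3000 + 0.01300·259.0) / 0.2220 = 3.430/0.2220 = 15.45 µg/L.
Decay over the reach: 15.45·exp(−kt) = 15.45·0.4186 = 6.466 µg/L.

6.47 µg/L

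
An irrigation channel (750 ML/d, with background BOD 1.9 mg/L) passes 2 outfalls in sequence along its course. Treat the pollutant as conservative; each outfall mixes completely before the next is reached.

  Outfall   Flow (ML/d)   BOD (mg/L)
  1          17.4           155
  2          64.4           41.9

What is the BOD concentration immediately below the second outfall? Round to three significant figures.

Below outfall 1: Q → 767.4 ML/d, C = (750.0·1.900 + 17.40·155.0)/767.4 = 5.371 mg/L.
Below outfall 2: Q → 831.8 ML/d, C = (767.4·5.371 + 64.40·41.90)/831.8 = 8.200 mg/L.

8.20 mg/L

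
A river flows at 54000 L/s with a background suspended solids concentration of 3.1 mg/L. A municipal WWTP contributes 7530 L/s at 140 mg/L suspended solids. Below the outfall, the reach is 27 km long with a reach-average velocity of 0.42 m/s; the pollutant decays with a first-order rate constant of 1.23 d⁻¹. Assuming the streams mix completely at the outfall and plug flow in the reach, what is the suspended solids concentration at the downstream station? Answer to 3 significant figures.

7.95 mg/L

After mixing, C = (54000·3.100 + 7530·140.0) / 61530 = 1222000/61530 = 19.85 mg/L.
Travel time t = 27·1000 / 0.42 = 64290 s = 17.86 h.
First-order decay: C = 19.85·exp(−k·t) = 19.85·0.4004 = 7.950 mg/L.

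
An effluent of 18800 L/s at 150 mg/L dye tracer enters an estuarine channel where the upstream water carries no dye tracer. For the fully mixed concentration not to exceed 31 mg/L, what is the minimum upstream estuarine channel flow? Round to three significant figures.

72200 L/s

Set C_mix = 31: (Q·0 + 18800·150.0) / (Q + 18800) = 31
→ Q = 18800·(150.0 − 31)/(31 − 0) = 72170 L/s.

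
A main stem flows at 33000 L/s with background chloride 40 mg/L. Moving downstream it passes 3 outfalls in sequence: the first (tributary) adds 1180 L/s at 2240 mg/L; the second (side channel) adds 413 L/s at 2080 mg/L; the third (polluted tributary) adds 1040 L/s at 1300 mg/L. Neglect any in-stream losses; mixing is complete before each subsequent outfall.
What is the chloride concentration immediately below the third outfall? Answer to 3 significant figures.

After outfall 1: Q = 33000 + 1180 = 34180 L/s; C = (33000·40.00 + 1180·2240)/34180 = 116.0 mg/L.
After outfall 2: Q = 34180 + 413.0 = 34590 L/s; C = (34180·116.0 + 413.0·2080)/34590 = 139.4 mg/L.
After outfall 3: Q = 34590 + 1040 = 35630 L/s; C = (34590·139.4 + 1040·1300)/35630 = 173.3 mg/L.

173 mg/L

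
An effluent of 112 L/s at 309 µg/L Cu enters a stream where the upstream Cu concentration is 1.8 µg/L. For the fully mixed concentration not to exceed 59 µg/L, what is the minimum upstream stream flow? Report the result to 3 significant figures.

490 L/s

Set C_mix = 59: (Q·1.800 + 112.0·309.0) / (Q + 112.0) = 59
→ Q = 112.0·(309.0 − 59)/(59 − 1.800) = 489.5 L/s.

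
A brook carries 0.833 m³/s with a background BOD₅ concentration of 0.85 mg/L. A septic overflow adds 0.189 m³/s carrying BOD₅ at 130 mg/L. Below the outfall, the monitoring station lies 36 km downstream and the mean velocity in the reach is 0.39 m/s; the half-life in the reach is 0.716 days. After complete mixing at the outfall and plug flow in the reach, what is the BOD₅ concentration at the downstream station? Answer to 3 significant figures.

Mass balance: C = (0.8330·0.8500 + 0.1890·130.0) / 1.022 = 25.28/1.022 = 24.73 mg/L.
Travel time t = 36·1000 / 0.39 = 92310 s = 25.64 h.
Half-life 0.716 d → k = ln 2 / 0.716 = 0.9681 d⁻¹.
First-order decay: C = 24.73·exp(−k·t) = 24.73·0.3555 = 8.792 mg/L.

8.79 mg/L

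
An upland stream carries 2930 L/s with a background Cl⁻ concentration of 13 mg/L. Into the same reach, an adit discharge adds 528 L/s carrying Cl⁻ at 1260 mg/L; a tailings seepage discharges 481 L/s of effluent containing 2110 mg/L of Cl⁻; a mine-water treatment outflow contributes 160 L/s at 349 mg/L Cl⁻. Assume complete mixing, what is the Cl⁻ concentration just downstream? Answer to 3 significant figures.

Conservation of mass: C = (2930·13.00 + 528.0·1260 + 481.0·2110 + 160.0·349.0) / 4099 = 1774000/4099 = 432.8 mg/L.

433 mg/L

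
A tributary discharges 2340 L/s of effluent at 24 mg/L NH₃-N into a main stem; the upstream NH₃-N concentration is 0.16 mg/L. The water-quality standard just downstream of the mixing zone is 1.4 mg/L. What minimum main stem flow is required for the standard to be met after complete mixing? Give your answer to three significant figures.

Set C_mix = 1.4: (Q·0.1600 + 2340·24.00) / (Q + 2340) = 1.4
→ Q = 2340·(24.00 − 1.4)/(1.4 − 0.1600) = 42650 L/s.

42600 L/s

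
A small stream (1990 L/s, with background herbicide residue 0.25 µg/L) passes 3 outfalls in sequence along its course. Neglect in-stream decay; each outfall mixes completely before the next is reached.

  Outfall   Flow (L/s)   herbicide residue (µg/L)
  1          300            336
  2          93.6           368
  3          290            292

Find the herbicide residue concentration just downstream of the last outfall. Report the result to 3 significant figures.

Below outfall 1: Q → 2290 L/s, C = (1990·0.2500 + 300.0·336.0)/2290 = 44.23 µg/L.
Below outfall 2: Q → 2384 L/s, C = (2290·44.23 + 93.60·368.0)/2384 = 56.95 µg/L.
Below outfall 3: Q → 2674 L/s, C = (2384·56.95 + 290.0·292.0)/2674 = 82.44 µg/L.

82.4 µg/L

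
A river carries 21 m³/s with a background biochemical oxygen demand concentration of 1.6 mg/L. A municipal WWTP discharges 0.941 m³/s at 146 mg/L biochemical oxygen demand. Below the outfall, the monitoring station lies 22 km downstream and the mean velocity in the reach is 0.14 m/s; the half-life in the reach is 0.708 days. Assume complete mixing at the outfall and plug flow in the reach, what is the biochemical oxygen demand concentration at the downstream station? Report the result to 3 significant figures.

1.31 mg/L

Mixed concentration C = ΣQC/ΣQ = (21.00·1.600 + 0.9410·146.0) / 21.94 = 171.0/21.94 = 7.793 mg/L.
Travel time t = 22·1000 / 0.14 = 157100 s = 43.65 h.
Half-life 0.708 d → k = ln 2 / 0.708 = 0.9790 d⁻¹.
Applying C = C₀e^(−kt): 7.793 × 0.1685 = 1.313 mg/L.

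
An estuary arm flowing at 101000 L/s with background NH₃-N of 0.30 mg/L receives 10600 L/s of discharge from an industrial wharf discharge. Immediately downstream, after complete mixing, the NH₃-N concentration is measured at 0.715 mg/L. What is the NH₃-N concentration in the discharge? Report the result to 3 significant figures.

4.67 mg/L

Mass balance: 101000·0.3000 + 10600·Cₑ = 111600·0.7150
→ Cₑ = (111600·0.7150 − 101000·0.3000) / 10600 = 4.669 mg/L.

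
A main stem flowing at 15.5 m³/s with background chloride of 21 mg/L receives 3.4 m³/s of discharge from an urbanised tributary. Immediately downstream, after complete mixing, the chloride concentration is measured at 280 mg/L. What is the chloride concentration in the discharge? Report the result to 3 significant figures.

Mass balance: 15.50·21.00 + 3.400·Cₑ = 18.90·280.0
→ Cₑ = (18.90·280.0 − 15.50·21.00) / 3.400 = 1461 mg/L.

1460 mg/L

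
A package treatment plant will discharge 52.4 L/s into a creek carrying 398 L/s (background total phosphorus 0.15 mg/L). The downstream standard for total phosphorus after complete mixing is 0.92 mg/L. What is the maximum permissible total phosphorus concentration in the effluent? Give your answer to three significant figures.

6.77 mg/L

At the limit, (Qr·Cr + Qe·Cₑ)/(Qr + Qe) = 0.92:
Cₑ = (450.4·0.92 − 398.0·0.1500) / 52.40 = 6.768 mg/L.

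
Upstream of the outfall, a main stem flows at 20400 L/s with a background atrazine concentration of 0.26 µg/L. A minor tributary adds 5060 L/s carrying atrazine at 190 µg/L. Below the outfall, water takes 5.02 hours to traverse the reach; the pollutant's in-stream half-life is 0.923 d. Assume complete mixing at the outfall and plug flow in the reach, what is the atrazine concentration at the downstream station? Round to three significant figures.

After mixing, C = (20400·0.2600 + 5060·190.0) / 25460 = 966700/25460 = 37.97 µg/L.
Half-life 0.923 d → k = ln 2 / 0.923 = 0.7510 d⁻¹.
Applying C = C₀e^(−kt): 37.97 × 0.8546 = 32.45 µg/L.

32.5 µg/L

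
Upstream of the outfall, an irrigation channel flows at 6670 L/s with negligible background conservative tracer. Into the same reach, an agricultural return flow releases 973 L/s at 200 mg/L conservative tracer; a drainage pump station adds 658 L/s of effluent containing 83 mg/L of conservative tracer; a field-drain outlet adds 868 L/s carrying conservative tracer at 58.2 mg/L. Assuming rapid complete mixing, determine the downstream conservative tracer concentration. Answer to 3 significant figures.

32.7 mg/L

Mass balance: C = (6670·0 + 973.0·200.0 + 658.0·83.00 + 868.0·58.20) / 9169 = 299700/9169 = 32.69 mg/L.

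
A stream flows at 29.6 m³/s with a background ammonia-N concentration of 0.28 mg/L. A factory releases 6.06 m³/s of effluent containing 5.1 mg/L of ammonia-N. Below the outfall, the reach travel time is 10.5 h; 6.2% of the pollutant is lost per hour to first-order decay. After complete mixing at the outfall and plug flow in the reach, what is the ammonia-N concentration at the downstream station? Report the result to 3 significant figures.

After mixing, C = (29.60·0.2800 + 6.060·5.100) / 35.66 = 39.19/35.66 = 1.099 mg/L.
6.2%/h lost → k = −ln(1 − 0.062) = 0.06401 h⁻¹.
First-order decay: C = 1.099·exp(−k·t) = 1.099·0.5107 = 0.5613 mg/L.

0.561 mg/L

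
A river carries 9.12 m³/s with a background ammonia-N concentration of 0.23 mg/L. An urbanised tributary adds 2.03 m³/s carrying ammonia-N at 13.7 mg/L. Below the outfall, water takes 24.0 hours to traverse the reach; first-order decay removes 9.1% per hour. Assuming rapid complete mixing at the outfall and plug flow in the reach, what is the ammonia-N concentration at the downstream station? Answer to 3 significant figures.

0.272 mg/L

Conservation of mass: C = (9.120·0.2300 + 2.030·13.70) / 11.15 = 29.91/11.15 = 2.682 mg/L.
9.1%/h lost → k = −ln(1 − 0.091) = 0.09541 h⁻¹.
After decay, C = 2.682 × e^(−kt) = 2.682 × 0.1013 = 0.2717 mg/L.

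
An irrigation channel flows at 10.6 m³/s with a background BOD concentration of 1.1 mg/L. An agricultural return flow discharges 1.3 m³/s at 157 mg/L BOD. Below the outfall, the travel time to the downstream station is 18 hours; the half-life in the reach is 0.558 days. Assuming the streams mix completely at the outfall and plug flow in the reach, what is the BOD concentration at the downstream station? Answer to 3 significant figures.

7.14 mg/L

Conservation of mass: C = (10.60·1.100 + 1.300·157.0) / 11.90 = 215.8/11.90 = 18.13 mg/L.
Half-life 0.558 d → k = ln 2 / 0.558 = 1.242 d⁻¹.
After decay, C = 18.13 × e^(−kt) = 18.13 × 0.3939 = 7.142 mg/L.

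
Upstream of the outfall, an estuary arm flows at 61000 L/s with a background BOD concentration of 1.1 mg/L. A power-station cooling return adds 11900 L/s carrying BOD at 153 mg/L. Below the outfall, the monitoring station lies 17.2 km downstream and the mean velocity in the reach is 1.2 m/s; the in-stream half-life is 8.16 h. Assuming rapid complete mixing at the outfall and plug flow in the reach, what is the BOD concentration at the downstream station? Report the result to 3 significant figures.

After mixing, C = (61000·1.100 + 11900·153.0) / 72900 = 1888000/72900 = 25.90 mg/L.
Travel time t = 17.2·1000 / 1.2 = 14330 s = 3.981 h.
Half-life 8.16 h → k = ln 2 / 8.16 = 0.08494 h⁻¹ = 2.039 d⁻¹.
First-order decay: C = 25.90·exp(−k·t) = 25.90·0.7130 = 18.46 mg/L.

18.5 mg/L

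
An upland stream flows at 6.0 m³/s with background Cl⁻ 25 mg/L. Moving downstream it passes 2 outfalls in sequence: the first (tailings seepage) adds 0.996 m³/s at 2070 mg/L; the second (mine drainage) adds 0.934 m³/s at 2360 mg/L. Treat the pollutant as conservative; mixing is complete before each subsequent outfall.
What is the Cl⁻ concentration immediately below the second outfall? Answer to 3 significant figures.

557 mg/L

Below outfall 1: Q → 6.996 m³/s, C = (6.000·25.00 + 0.9960·2070)/6.996 = 316.1 mg/L.
Below outfall 2: Q → 7.930 m³/s, C = (6.996·316.1 + 0.9340·2360)/7.930 = 556.9 mg/L.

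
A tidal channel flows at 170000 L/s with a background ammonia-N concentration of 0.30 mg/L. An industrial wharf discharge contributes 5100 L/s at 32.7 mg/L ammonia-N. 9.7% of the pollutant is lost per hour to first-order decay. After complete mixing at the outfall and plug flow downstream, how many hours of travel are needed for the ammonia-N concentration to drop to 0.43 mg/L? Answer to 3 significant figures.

Mixed concentration C = ΣQC/ΣQ = (170000·0.3000 + 5100·32.70) / 175100 = 217800/175100 = 1.244 mg/L.
9.7%/h lost → k = −ln(1 − 0.097) = 0.1020 h⁻¹.
1.244·exp(−k·t) = 0.43 → t = ln(1.244/0.43)/k = 37470 s = 10.41 h.

10.4 h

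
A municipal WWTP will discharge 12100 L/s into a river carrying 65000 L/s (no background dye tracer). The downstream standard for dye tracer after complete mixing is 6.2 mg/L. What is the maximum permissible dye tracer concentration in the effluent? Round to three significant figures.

39.5 mg/L

At the limit, (Qr·Cr + Qe·Cₑ)/(Qr + Qe) = 6.2:
Cₑ = (77100·6.2 − 65000·0) / 12100 = 39.51 mg/L.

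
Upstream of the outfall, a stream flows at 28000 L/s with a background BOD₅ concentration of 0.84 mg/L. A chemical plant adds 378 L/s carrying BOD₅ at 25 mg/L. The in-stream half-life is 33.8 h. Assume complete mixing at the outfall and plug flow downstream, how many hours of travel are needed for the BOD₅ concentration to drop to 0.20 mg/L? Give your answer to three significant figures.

85.8 h

Mixed concentration C = ΣQC/ΣQ = (28000·0.8400 + 378.0·25.00) / 28380 = 32970/28380 = 1.162 mg/L.
Half-life 33.8 h → k = ln 2 / 33.8 = 0.02051 h⁻¹ = 0.4922 d⁻¹.
1.162·exp(−k·t) = 0.20 → t = ln(1.162/0.20)/k = 308900 s = 85.79 h.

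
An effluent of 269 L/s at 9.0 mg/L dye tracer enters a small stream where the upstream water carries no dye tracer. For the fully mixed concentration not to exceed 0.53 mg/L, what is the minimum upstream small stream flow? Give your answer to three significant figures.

4300 L/s

Set C_mix = 0.53: (Q·0 + 269.0·9.000) / (Q + 269.0) = 0.53
→ Q = 269.0·(9.000 − 0.53)/(0.53 − 0) = 4299 L/s.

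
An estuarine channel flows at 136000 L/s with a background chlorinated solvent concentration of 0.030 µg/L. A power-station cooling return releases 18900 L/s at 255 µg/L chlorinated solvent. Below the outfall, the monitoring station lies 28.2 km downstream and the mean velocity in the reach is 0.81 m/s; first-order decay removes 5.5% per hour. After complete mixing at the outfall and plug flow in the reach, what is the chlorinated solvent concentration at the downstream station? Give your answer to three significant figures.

18.0 µg/L

Flow-weighted average: C = (136000·0.03000 + 18900·255.0) / 154900 = 4824000/154900 = 31.14 µg/L.
Travel time t = 28.2·1000 / 0.81 = 34810 s = 9.671 h.
5.5%/h lost → k = −ln(1 − 0.055) = 0.05657 h⁻¹.
Applying C = C₀e^(−kt): 31.14 × 0.5786 = 18.02 µg/L.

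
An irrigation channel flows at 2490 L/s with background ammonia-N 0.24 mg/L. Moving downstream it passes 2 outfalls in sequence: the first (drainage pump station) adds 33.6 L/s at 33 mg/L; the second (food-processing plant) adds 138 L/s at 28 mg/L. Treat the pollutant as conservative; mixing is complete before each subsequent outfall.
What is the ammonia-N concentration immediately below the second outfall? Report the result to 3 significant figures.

Below outfall 1: Q → 2524 L/s, C = (2490·0.2400 + 33.60·33.00)/2524 = 0.6762 mg/L.
Below outfall 2: Q → 2662 L/s, C = (2524·0.6762 + 138.0·28.00)/2662 = 2.093 mg/L.

2.09 mg/L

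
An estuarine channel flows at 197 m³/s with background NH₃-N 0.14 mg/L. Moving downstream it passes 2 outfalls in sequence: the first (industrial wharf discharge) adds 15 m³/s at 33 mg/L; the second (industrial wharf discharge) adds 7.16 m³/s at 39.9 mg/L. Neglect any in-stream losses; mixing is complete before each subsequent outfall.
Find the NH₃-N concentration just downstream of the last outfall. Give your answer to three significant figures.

Outfall 1: combined Q = 212.0 m³/s; C = (197.0·0.1400 + 15.00·33.00)/212.0 = 2.465 mg/L.
Outfall 2: combined Q = 219.2 m³/s; C = (212.0·2.465 + 7.160·39.90)/219.2 = 3.688 mg/L.

3.69 mg/L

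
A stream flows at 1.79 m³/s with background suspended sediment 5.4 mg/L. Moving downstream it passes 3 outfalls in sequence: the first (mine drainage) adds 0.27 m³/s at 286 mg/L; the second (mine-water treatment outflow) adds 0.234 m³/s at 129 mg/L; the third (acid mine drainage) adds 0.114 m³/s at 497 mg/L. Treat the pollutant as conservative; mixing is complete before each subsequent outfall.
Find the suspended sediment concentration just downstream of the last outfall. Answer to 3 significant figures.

72.1 mg/L

Outfall 1: combined Q = 2.060 m³/s; C = (1.790·5.400 + 0.2700·286.0)/2.060 = 42.18 mg/L.
Outfall 2: combined Q = 2.294 m³/s; C = (2.060·42.18 + 0.2340·129.0)/2.294 = 51.03 mg/L.
Outfall 3: combined Q = 2.408 m³/s; C = (2.294·51.03 + 0.1140·497.0)/2.408 = 72.15 mg/L.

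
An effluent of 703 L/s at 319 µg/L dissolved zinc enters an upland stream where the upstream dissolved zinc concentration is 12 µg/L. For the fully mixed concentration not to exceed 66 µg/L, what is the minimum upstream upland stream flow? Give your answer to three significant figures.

Set C_mix = 66: (Q·12.00 + 703.0·319.0) / (Q + 703.0) = 66
→ Q = 703.0·(319.0 − 66)/(66 − 12.00) = 3294 L/s.

3290 L/s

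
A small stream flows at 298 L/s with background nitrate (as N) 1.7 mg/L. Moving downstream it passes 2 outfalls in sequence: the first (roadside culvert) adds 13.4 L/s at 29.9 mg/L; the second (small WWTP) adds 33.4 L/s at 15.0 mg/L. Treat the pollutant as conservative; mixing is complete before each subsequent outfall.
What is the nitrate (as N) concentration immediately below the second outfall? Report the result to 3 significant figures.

Below outfall 1: Q → 311.4 L/s, C = (298.0·1.700 + 13.40·29.90)/311.4 = 2.913 mg/L.
Below outfall 2: Q → 344.8 L/s, C = (311.4·2.913 + 33.40·15.00)/344.8 = 4.084 mg/L.

4.08 mg/L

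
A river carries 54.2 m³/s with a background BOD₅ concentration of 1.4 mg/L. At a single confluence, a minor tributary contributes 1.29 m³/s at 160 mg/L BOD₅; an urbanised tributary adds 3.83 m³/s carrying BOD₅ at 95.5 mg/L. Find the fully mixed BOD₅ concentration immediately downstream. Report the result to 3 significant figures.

Mass balance: C = (54.20·1.400 + 1.290·160.0 + 3.830·95.50) / 59.32 = 648.0/59.32 = 10.92 mg/L.

10.9 mg/L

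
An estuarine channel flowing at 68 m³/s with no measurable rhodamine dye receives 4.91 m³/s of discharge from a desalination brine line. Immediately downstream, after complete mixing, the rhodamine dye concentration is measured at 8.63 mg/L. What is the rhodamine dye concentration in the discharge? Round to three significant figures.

Mass balance: 68.00·0 + 4.910·Cₑ = 72.91·8.630
→ Cₑ = (72.91·8.630 − 68.00·0) / 4.910 = 128.1 mg/L.

128 mg/L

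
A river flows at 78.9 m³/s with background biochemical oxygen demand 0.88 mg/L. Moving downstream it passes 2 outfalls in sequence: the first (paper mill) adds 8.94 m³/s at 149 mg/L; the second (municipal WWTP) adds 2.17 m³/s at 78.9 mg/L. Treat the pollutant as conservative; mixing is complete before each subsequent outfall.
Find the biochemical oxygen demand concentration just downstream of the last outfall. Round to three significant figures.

17.5 mg/L

After outfall 1: Q = 78.90 + 8.940 = 87.84 m³/s; C = (78.90·0.8800 + 8.940·149.0)/87.84 = 15.96 mg/L.
After outfall 2: Q = 87.84 + 2.170 = 90.01 m³/s; C = (87.84·15.96 + 2.170·78.90)/90.01 = 17.47 mg/L.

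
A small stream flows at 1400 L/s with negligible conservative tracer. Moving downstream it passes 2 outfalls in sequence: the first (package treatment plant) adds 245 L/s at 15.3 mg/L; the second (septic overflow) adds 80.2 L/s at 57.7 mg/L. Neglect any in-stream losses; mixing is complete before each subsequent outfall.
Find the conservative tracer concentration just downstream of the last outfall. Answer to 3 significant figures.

4.86 mg/L

Outfall 1: combined Q = 1645 L/s; C = (1400·0 + 245.0·15.30)/1645 = 2.279 mg/L.
Outfall 2: combined Q = 1725 L/s; C = (1645·2.279 + 80.20·57.70)/1725 = 4.855 mg/L.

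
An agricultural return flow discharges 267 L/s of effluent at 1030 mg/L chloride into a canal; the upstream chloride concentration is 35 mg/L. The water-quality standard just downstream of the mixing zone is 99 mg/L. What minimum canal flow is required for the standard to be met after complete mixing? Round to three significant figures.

3880 L/s

Set C_mix = 99: (Q·35.00 + 267.0·1030) / (Q + 267.0) = 99
→ Q = 267.0·(1030 − 99)/(99 − 35.00) = 3884 L/s.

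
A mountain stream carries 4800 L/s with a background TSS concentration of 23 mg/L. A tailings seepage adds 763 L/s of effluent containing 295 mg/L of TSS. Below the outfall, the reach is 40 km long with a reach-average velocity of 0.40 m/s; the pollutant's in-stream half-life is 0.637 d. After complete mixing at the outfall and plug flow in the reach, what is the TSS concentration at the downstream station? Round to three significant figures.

17.1 mg/L

Mass balance: C = (4800·23.00 + 763.0·295.0) / 5563 = 335500/5563 = 60.31 mg/L.
Travel time t = 40·1000 / 0.40 = 100000 s = 27.78 h.
Half-life 0.637 d → k = ln 2 / 0.637 = 1.088 d⁻¹.
Decay over the reach: 60.31·exp(−kt) = 60.31·0.2838 = 17.12 mg/L.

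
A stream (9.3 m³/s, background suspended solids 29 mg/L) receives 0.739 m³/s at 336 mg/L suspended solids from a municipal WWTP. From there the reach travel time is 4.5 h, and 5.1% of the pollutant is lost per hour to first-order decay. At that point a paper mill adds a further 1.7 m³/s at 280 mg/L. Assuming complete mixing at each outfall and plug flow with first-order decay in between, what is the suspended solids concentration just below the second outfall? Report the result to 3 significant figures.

75.4 mg/L

Flow-weighted average: C = (9.300·29.00 + 0.7390·336.0) / 10.04 = 518.0/10.04 = 51.60 mg/L; combined flow 10.04 m³/s.
5.1%/h lost → k = −ln(1 − 0.051) = 0.05235 h⁻¹.
After decay, C = 51.60 × e^(−kt) = 51.60 × 0.7901 = 40.77 mg/L.
Second outfall: C = (10.04·40.77 + 1.700·280.0)/11.74 = 75.41 mg/L.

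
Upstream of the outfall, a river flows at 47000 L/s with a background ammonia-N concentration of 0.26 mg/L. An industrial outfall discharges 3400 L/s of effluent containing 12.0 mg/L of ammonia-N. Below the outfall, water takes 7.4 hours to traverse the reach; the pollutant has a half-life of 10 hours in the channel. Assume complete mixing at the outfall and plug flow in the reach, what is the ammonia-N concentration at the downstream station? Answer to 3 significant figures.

After mixing, C = (47000·0.2600 + 3400·12.00) / 50400 = 53020/50400 = 1.052 mg/L.
Half-life 10 h → k = ln 2 / 10 = 0.06931 h⁻¹ = 1.664 d⁻¹.
Decay over the reach: 1.052·exp(−kt) = 1.052·0.5987 = 0.6299 mg/L.

0.630 mg/L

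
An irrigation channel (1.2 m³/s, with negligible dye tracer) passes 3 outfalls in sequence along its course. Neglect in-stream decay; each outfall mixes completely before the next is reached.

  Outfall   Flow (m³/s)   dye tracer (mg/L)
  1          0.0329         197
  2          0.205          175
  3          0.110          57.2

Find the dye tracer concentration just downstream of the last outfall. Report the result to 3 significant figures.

31.4 mg/L

Below outfall 1: Q → 1.233 m³/s, C = (1.200·0 + 0.03290·197.0)/1.233 = 5.257 mg/L.
Below outfall 2: Q → 1.438 m³/s, C = (1.233·5.257 + 0.2050·175.0)/1.438 = 29.46 mg/L.
Below outfall 3: Q → 1.548 m³/s, C = (1.438·29.46 + 0.1100·57.20)/1.548 = 31.43 mg/L.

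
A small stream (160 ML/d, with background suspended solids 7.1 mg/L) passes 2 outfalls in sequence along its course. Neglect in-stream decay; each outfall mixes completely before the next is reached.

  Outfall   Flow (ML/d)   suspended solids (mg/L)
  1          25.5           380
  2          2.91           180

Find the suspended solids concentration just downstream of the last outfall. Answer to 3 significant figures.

Outfall 1: combined Q = 185.5 ML/d; C = (160.0·7.100 + 25.50·380.0)/185.5 = 58.36 mg/L.
Outfall 2: combined Q = 188.4 ML/d; C = (185.5·58.36 + 2.910·180.0)/188.4 = 60.24 mg/L.

60.2 mg/L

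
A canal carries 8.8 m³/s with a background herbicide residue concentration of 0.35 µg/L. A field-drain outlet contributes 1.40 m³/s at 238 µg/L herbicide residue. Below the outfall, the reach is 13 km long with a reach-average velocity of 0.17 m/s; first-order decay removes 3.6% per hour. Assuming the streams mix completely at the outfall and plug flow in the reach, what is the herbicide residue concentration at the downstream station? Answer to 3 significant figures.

15.1 µg/L

Conservation of mass: C = (8.800·0.3500 + 1.400·238.0) / 10.20 = 336.3/10.20 = 32.97 µg/L.
Travel time t = 13·1000 / 0.17 = 76470 s = 21.24 h.
3.6%/h lost → k = −ln(1 − 0.036) = 0.03666 h⁻¹.
Decay over the reach: 32.97·exp(−kt) = 32.97·0.4590 = 15.13 µg/L.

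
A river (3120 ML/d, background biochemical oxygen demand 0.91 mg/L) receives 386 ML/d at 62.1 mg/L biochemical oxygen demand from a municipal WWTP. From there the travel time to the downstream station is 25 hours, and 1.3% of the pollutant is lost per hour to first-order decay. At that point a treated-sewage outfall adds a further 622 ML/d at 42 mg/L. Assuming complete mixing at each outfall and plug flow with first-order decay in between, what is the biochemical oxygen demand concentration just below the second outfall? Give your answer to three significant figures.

Mixed concentration C = ΣQC/ΣQ = (3120·0.9100 + 386.0·62.10) / 3506 = 26810/3506 = 7.647 mg/L; combined flow 3506 ML/d.
1.3%/h lost → k = −ln(1 − 0.013) = 0.01309 h⁻¹.
First-order decay: C = 7.647·exp(−k·t) = 7.647·0.7210 = 5.513 mg/L.
At the second outfall, C = (3506·5.513 + 622.0·42.00) / (3506 + 622.0) = 11.01 mg/L.

11.0 mg/L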